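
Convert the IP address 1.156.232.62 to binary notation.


1 = 00000001
156 = 10011100
232 = 11101000
62 = 00111110
Binary: 00000001.10011100.11101000.00111110


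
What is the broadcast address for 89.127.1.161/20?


Network: 89.127.0.0/20
Host bits = 12
Set all host bits to 1:
Broadcast: 89.127.15.255


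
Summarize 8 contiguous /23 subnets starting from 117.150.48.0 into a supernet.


Original prefix: /23
Number of subnets: 8 = 2^3
New prefix = 23 - 3 = 20
Supernet: 117.150.48.0/20


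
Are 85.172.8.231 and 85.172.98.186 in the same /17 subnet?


Mask: 255.255.128.0
85.172.8.231 AND mask = 85.172.0.0
85.172.98.186 AND mask = 85.172.0.0
Yes, same subnet (85.172.0.0)


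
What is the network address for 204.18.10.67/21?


IP:   11001100.00010010.00001010.01000011
Mask: 11111111.11111111.11111000.00000000
AND operation:
Net:  11001100.00010010.00001000.00000000
Network: 204.18.8.0/21


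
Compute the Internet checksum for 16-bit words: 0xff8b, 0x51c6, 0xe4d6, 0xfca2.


Sum all words (with carry folding):
+ 0xff8b = 0xff8b
+ 0x51c6 = 0x5152
+ 0xe4d6 = 0x3629
+ 0xfca2 = 0x32cc
One's complement: ~0x32cc
Checksum = 0xcd33


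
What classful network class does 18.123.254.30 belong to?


First octet: 18
Binary: 00010010
0xxxxxxx -> Class A (1-126)
Class A, default mask 255.0.0.0 (/8)


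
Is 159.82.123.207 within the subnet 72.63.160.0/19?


Subnet network: 72.63.160.0
Test IP AND mask: 159.82.96.0
No, 159.82.123.207 is not in 72.63.160.0/19


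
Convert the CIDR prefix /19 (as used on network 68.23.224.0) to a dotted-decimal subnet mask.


/19 means 19 network bits, 13 host bits
Binary: 11111111111111111110000000000000
Mask: 255.255.224.0


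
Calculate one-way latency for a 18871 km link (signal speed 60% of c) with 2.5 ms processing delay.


Speed = 0.6 * 3e5 km/s = 180000 km/s
Propagation delay = 18871 / 180000 = 0.1048 s = 104.8389 ms
Processing delay = 2.5 ms
Total one-way latency = 107.3389 ms


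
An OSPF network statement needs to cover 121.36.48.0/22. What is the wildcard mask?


Subnet mask: 255.255.252.0
Wildcard = 255.255.255.255 - subnet mask
255 - 255 = 0
255 - 255 = 0
255 - 252 = 3
255 - 0 = 255
Wildcard: 0.0.3.255


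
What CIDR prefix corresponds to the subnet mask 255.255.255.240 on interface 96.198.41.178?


Binary: 11111111.11111111.11111111.11110000
Count leading 1s
Prefix: /28


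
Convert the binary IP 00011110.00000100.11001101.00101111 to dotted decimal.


00011110 = 30
00000100 = 4
11001101 = 205
00101111 = 47
IP: 30.4.205.47


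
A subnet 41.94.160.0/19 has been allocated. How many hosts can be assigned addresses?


Host bits = 32 - 19 = 13
Total addresses = 2^13 = 8192
Usable = total - 2 (network and broadcast)
Usable hosts: 8190


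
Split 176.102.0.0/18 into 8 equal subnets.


New prefix = 18 + 3 = 21
Each subnet has 2048 addresses
  176.102.0.0/21
  176.102.8.0/21
  176.102.16.0/21
  176.102.24.0/21
  176.102.32.0/21
  176.102.40.0/21
  176.102.48.0/21
  176.102.56.0/21
Subnets: 176.102.0.0/21, 176.102.8.0/21, 176.102.16.0/21, 176.102.24.0/21, 176.102.32.0/21, 176.102.40.0/21, 176.102.48.0/21, 176.102.56.0/21


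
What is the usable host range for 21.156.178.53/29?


Network: 21.156.178.48
Broadcast: 21.156.178.55
First usable = network + 1
Last usable = broadcast - 1
Range: 21.156.178.49 to 21.156.178.54


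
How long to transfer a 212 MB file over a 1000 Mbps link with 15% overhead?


Effective throughput = 1000 * (1 - 15/100) = 850 Mbps
File size in Mb = 212 * 8 = 1696 Mb
Time = 1696 / 850
Time = 1.9953 seconds


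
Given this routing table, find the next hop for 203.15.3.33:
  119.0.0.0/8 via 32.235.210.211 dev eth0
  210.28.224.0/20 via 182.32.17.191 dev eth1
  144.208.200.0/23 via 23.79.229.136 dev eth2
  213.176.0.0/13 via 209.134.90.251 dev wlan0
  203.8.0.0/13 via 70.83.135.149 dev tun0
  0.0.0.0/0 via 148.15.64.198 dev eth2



Longest prefix match for 203.15.3.33:
  /8 119.0.0.0: no
  /20 210.28.224.0: no
  /23 144.208.200.0: no
  /13 213.176.0.0: no
  /13 203.8.0.0: MATCH
  /0 0.0.0.0: MATCH
Selected: next-hop 70.83.135.149 via tun0 (matched /13)


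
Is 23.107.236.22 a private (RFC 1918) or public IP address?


RFC 1918 private ranges:
  10.0.0.0/8 (10.0.0.0 - 10.255.255.255)
  172.16.0.0/12 (172.16.0.0 - 172.31.255.255)
  192.168.0.0/16 (192.168.0.0 - 192.168.255.255)
Public (not in any RFC 1918 range)


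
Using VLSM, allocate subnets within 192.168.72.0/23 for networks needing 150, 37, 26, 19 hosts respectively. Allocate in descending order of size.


150 hosts -> /24 (254 usable): 192.168.72.0/24
37 hosts -> /26 (62 usable): 192.168.73.0/26
26 hosts -> /27 (30 usable): 192.168.73.64/27
19 hosts -> /27 (30 usable): 192.168.73.96/27
Allocation: 192.168.72.0/24 (150 hosts, 254 usable); 192.168.73.0/26 (37 hosts, 62 usable); 192.168.73.64/27 (26 hosts, 30 usable); 192.168.73.96/27 (19 hosts, 30 usable)


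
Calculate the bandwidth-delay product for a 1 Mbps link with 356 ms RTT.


BDP = bandwidth * RTT
= 1 Mbps * 356 ms
= 1 * 1e6 * 356 / 1000 bits
= 356000 bits
= 44500 bytes
= 43.457 KB
BDP = 356000 bits (44500 bytes)


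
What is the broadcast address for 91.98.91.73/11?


Network: 91.96.0.0/11
Host bits = 21
Set all host bits to 1:
Broadcast: 91.127.255.255


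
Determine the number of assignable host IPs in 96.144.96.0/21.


Host bits = 32 - 21 = 11
Total addresses = 2^11 = 2048
Usable = total - 2 (network and broadcast)
Usable hosts: 2046


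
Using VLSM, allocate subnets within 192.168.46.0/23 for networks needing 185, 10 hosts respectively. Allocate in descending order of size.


185 hosts -> /24 (254 usable): 192.168.46.0/24
10 hosts -> /28 (14 usable): 192.168.47.0/28
Allocation: 192.168.46.0/24 (185 hosts, 254 usable); 192.168.47.0/28 (10 hosts, 14 usable)


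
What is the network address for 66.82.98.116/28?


IP:   01000010.01010010.01100010.01110100
Mask: 11111111.11111111.11111111.11110000
AND operation:
Net:  01000010.01010010.01100010.01110000
Network: 66.82.98.112/28


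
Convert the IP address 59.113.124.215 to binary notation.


59 = 00111011
113 = 01110001
124 = 01111100
215 = 11010111
Binary: 00111011.01110001.01111100.11010111


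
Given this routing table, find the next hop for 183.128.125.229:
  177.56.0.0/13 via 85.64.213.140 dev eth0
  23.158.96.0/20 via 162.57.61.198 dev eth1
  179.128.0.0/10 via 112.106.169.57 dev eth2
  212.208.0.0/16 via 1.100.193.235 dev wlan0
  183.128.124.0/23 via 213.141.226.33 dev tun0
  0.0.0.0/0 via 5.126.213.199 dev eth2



Longest prefix match for 183.128.125.229:
  /13 177.56.0.0: no
  /20 23.158.96.0: no
  /10 179.128.0.0: no
  /16 212.208.0.0: no
  /23 183.128.124.0: MATCH
  /0 0.0.0.0: MATCH
Selected: next-hop 213.141.226.33 via tun0 (matched /23)


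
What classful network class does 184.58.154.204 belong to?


First octet: 184
Binary: 10111000
10xxxxxx -> Class B (128-191)
Class B, default mask 255.255.0.0 (/16)


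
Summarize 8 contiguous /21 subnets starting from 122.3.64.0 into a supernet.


Original prefix: /21
Number of subnets: 8 = 2^3
New prefix = 21 - 3 = 18
Supernet: 122.3.64.0/18


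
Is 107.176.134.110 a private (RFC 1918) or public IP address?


RFC 1918 private ranges:
  10.0.0.0/8 (10.0.0.0 - 10.255.255.255)
  172.16.0.0/12 (172.16.0.0 - 172.31.255.255)
  192.168.0.0/16 (192.168.0.0 - 192.168.255.255)
Public (not in any RFC 1918 range)


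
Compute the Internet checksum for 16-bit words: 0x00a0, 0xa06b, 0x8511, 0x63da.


Sum all words (with carry folding):
+ 0x00a0 = 0x00a0
+ 0xa06b = 0xa10b
+ 0x8511 = 0x261d
+ 0x63da = 0x89f7
One's complement: ~0x89f7
Checksum = 0x7608


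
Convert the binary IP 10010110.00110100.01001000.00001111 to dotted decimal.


10010110 = 150
00110100 = 52
01001000 = 72
00001111 = 15
IP: 150.52.72.15


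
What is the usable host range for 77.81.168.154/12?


Network: 77.80.0.0
Broadcast: 77.95.255.255
First usable = network + 1
Last usable = broadcast - 1
Range: 77.80.0.1 to 77.95.255.254


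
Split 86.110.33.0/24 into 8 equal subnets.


New prefix = 24 + 3 = 27
Each subnet has 32 addresses
  86.110.33.0/27
  86.110.33.32/27
  86.110.33.64/27
  86.110.33.96/27
  86.110.33.128/27
  86.110.33.160/27
  86.110.33.192/27
  86.110.33.224/27
Subnets: 86.110.33.0/27, 86.110.33.32/27, 86.110.33.64/27, 86.110.33.96/27, 86.110.33.128/27, 86.110.33.160/27, 86.110.33.192/27, 86.110.33.224/27


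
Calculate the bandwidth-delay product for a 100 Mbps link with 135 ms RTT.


BDP = bandwidth * RTT
= 100 Mbps * 135 ms
= 100 * 1e6 * 135 / 1000 bits
= 13500000 bits
= 1687500 bytes
= 1647.9492 KB
BDP = 13500000 bits (1687500 bytes)


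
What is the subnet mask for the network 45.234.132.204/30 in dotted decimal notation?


/30 means 30 network bits, 2 host bits
Binary: 11111111111111111111111111111100
Mask: 255.255.255.252


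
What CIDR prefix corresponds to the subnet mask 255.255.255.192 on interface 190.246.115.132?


Binary: 11111111.11111111.11111111.11000000
Count leading 1s
Prefix: /26


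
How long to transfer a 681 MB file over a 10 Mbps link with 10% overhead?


Effective throughput = 10 * (1 - 10/100) = 9 Mbps
File size in Mb = 681 * 8 = 5448 Mb
Time = 5448 / 9
Time = 605.3333 seconds


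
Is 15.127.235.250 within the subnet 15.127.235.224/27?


Subnet network: 15.127.235.224
Test IP AND mask: 15.127.235.224
Yes, 15.127.235.250 is in 15.127.235.224/27


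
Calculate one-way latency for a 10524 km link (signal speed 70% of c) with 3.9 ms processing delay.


Speed = 0.7 * 3e5 km/s = 210000 km/s
Propagation delay = 10524 / 210000 = 0.0501 s = 50.1143 ms
Processing delay = 3.9 ms
Total one-way latency = 54.0143 ms


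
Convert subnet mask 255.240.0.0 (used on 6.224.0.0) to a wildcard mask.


Subnet mask: 255.240.0.0
Wildcard = 255.255.255.255 - subnet mask
255 - 255 = 0
255 - 240 = 15
255 - 0 = 255
255 - 0 = 255
Wildcard: 0.15.255.255


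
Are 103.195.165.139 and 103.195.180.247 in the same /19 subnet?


Mask: 255.255.224.0
103.195.165.139 AND mask = 103.195.160.0
103.195.180.247 AND mask = 103.195.160.0
Yes, same subnet (103.195.160.0)


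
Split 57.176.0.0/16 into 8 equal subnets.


New prefix = 16 + 3 = 19
Each subnet has 8192 addresses
  57.176.0.0/19
  57.176.32.0/19
  57.176.64.0/19
  57.176.96.0/19
  57.176.128.0/19
  57.176.160.0/19
  57.176.192.0/19
  57.176.224.0/19
Subnets: 57.176.0.0/19, 57.176.32.0/19, 57.176.64.0/19, 57.176.96.0/19, 57.176.128.0/19, 57.176.160.0/19, 57.176.192.0/19, 57.176.224.0/19


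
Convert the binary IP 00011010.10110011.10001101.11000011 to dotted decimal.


00011010 = 26
10110011 = 179
10001101 = 141
11000011 = 195
IP: 26.179.141.195


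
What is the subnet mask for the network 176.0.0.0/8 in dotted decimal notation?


/8 means 8 network bits, 24 host bits
Binary: 11111111000000000000000000000000
Mask: 255.0.0.0


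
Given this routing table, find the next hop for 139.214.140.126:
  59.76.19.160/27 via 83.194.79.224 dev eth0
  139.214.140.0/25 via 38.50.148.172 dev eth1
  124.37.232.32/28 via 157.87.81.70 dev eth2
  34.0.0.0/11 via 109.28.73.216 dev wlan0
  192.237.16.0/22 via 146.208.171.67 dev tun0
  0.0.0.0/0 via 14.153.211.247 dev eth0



Longest prefix match for 139.214.140.126:
  /27 59.76.19.160: no
  /25 139.214.140.0: MATCH
  /28 124.37.232.32: no
  /11 34.0.0.0: no
  /22 192.237.16.0: no
  /0 0.0.0.0: MATCH
Selected: next-hop 38.50.148.172 via eth1 (matched /25)


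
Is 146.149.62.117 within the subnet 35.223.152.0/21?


Subnet network: 35.223.152.0
Test IP AND mask: 146.149.56.0
No, 146.149.62.117 is not in 35.223.152.0/21


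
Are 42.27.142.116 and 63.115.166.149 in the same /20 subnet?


Mask: 255.255.240.0
42.27.142.116 AND mask = 42.27.128.0
63.115.166.149 AND mask = 63.115.160.0
No, different subnets (42.27.128.0 vs 63.115.160.0)


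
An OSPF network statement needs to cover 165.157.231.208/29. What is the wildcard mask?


Subnet mask: 255.255.255.248
Wildcard = 255.255.255.255 - subnet mask
255 - 255 = 0
255 - 255 = 0
255 - 255 = 0
255 - 248 = 7
Wildcard: 0.0.0.7


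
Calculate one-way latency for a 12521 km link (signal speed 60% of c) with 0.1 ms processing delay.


Speed = 0.6 * 3e5 km/s = 180000 km/s
Propagation delay = 12521 / 180000 = 0.0696 s = 69.5611 ms
Processing delay = 0.1 ms
Total one-way latency = 69.6611 ms


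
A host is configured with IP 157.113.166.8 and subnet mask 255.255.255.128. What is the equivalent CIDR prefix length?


Binary: 11111111.11111111.11111111.10000000
Count leading 1s
Prefix: /25


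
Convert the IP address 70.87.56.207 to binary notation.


70 = 01000110
87 = 01010111
56 = 00111000
207 = 11001111
Binary: 01000110.01010111.00111000.11001111


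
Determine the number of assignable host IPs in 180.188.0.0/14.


Host bits = 32 - 14 = 18
Total addresses = 2^18 = 262144
Usable = total - 2 (network and broadcast)
Usable hosts: 262142


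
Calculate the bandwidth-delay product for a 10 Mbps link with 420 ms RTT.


BDP = bandwidth * RTT
= 10 Mbps * 420 ms
= 10 * 1e6 * 420 / 1000 bits
= 4200000 bits
= 525000 bytes
= 512.6953 KB
BDP = 4200000 bits (525000 bytes)


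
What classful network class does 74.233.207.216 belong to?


First octet: 74
Binary: 01001010
0xxxxxxx -> Class A (1-126)
Class A, default mask 255.0.0.0 (/8)


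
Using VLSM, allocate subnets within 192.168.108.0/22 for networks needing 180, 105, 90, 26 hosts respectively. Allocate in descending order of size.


180 hosts -> /24 (254 usable): 192.168.108.0/24
105 hosts -> /25 (126 usable): 192.168.109.0/25
90 hosts -> /25 (126 usable): 192.168.109.128/25
26 hosts -> /27 (30 usable): 192.168.110.0/27
Allocation: 192.168.108.0/24 (180 hosts, 254 usable); 192.168.109.0/25 (105 hosts, 126 usable); 192.168.109.128/25 (90 hosts, 126 usable); 192.168.110.0/27 (26 hosts, 30 usable)


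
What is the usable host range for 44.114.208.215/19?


Network: 44.114.192.0
Broadcast: 44.114.223.255
First usable = network + 1
Last usable = broadcast - 1
Range: 44.114.192.1 to 44.114.223.254


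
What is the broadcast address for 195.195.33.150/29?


Network: 195.195.33.144/29
Host bits = 3
Set all host bits to 1:
Broadcast: 195.195.33.151


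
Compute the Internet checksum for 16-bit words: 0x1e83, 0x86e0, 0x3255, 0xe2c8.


Sum all words (with carry folding):
+ 0x1e83 = 0x1e83
+ 0x86e0 = 0xa563
+ 0x3255 = 0xd7b8
+ 0xe2c8 = 0xba81
One's complement: ~0xba81
Checksum = 0x457e


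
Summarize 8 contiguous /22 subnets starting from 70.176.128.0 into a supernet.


Original prefix: /22
Number of subnets: 8 = 2^3
New prefix = 22 - 3 = 19
Supernet: 70.176.128.0/19


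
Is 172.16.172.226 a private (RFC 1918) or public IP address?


RFC 1918 private ranges:
  10.0.0.0/8 (10.0.0.0 - 10.255.255.255)
  172.16.0.0/12 (172.16.0.0 - 172.31.255.255)
  192.168.0.0/16 (192.168.0.0 - 192.168.255.255)
Private (in 172.16.0.0/12)


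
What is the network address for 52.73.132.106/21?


IP:   00110100.01001001.10000100.01101010
Mask: 11111111.11111111.11111000.00000000
AND operation:
Net:  00110100.01001001.10000000.00000000
Network: 52.73.128.0/21


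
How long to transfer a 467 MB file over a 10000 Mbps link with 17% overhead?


Effective throughput = 10000 * (1 - 17/100) = 8300 Mbps
File size in Mb = 467 * 8 = 3736 Mb
Time = 3736 / 8300
Time = 0.4501 seconds


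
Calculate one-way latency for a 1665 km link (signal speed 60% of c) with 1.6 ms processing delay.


Speed = 0.6 * 3e5 km/s = 180000 km/s
Propagation delay = 1665 / 180000 = 0.0092 s = 9.25 ms
Processing delay = 1.6 ms
Total one-way latency = 10.85 ms


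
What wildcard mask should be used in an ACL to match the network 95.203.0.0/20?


Subnet mask: 255.255.240.0
Wildcard = 255.255.255.255 - subnet mask
255 - 255 = 0
255 - 255 = 0
255 - 240 = 15
255 - 0 = 255
Wildcard: 0.0.15.255


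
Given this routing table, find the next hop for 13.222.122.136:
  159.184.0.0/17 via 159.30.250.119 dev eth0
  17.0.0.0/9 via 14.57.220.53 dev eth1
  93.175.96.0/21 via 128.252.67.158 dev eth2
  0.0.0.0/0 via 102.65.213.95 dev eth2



Longest prefix match for 13.222.122.136:
  /17 159.184.0.0: no
  /9 17.0.0.0: no
  /21 93.175.96.0: no
  /0 0.0.0.0: MATCH
Selected: next-hop 102.65.213.95 via eth2 (matched /0)


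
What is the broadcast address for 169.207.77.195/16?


Network: 169.207.0.0/16
Host bits = 16
Set all host bits to 1:
Broadcast: 169.207.255.255


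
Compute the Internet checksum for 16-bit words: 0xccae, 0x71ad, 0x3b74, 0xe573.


Sum all words (with carry folding):
+ 0xccae = 0xccae
+ 0x71ad = 0x3e5c
+ 0x3b74 = 0x79d0
+ 0xe573 = 0x5f44
One's complement: ~0x5f44
Checksum = 0xa0bb


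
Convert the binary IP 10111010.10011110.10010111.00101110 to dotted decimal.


10111010 = 186
10011110 = 158
10010111 = 151
00101110 = 46
IP: 186.158.151.46


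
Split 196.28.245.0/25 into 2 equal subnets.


New prefix = 25 + 1 = 26
Each subnet has 64 addresses
  196.28.245.0/26
  196.28.245.64/26
Subnets: 196.28.245.0/26, 196.28.245.64/26


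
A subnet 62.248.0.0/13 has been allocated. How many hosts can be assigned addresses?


Host bits = 32 - 13 = 19
Total addresses = 2^19 = 524288
Usable = total - 2 (network and broadcast)
Usable hosts: 524286


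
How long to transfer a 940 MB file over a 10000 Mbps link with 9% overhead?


Effective throughput = 10000 * (1 - 9/100) = 9100 Mbps
File size in Mb = 940 * 8 = 7520 Mb
Time = 7520 / 9100
Time = 0.8264 seconds


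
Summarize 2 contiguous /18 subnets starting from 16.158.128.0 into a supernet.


Original prefix: /18
Number of subnets: 2 = 2^1
New prefix = 18 - 1 = 17
Supernet: 16.158.128.0/17


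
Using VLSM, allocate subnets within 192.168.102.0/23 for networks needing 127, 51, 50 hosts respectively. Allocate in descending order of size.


127 hosts -> /24 (254 usable): 192.168.102.0/24
51 hosts -> /26 (62 usable): 192.168.103.0/26
50 hosts -> /26 (62 usable): 192.168.103.64/26
Allocation: 192.168.102.0/24 (127 hosts, 254 usable); 192.168.103.0/26 (51 hosts, 62 usable); 192.168.103.64/26 (50 hosts, 62 usable)


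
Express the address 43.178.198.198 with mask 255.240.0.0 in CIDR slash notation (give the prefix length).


Binary: 11111111.11110000.00000000.00000000
Count leading 1s
Prefix: /12


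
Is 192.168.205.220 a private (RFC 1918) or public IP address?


RFC 1918 private ranges:
  10.0.0.0/8 (10.0.0.0 - 10.255.255.255)
  172.16.0.0/12 (172.16.0.0 - 172.31.255.255)
  192.168.0.0/16 (192.168.0.0 - 192.168.255.255)
Private (in 192.168.0.0/16)


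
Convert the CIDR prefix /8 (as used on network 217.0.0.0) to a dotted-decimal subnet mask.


/8 means 8 network bits, 24 host bits
Binary: 11111111000000000000000000000000
Mask: 255.0.0.0


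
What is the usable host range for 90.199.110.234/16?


Network: 90.199.0.0
Broadcast: 90.199.255.255
First usable = network + 1
Last usable = broadcast - 1
Range: 90.199.0.1 to 90.199.255.254


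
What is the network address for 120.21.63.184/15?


IP:   01111000.00010101.00111111.10111000
Mask: 11111111.11111110.00000000.00000000
AND operation:
Net:  01111000.00010100.00000000.00000000
Network: 120.20.0.0/15


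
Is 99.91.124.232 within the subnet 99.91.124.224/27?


Subnet network: 99.91.124.224
Test IP AND mask: 99.91.124.224
Yes, 99.91.124.232 is in 99.91.124.224/27


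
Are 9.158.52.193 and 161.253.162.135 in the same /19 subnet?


Mask: 255.255.224.0
9.158.52.193 AND mask = 9.158.32.0
161.253.162.135 AND mask = 161.253.160.0
No, different subnets (9.158.32.0 vs 161.253.160.0)


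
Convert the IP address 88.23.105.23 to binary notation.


88 = 01011000
23 = 00010111
105 = 01101001
23 = 00010111
Binary: 01011000.00010111.01101001.00010111


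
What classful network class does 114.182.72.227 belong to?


First octet: 114
Binary: 01110010
0xxxxxxx -> Class A (1-126)
Class A, default mask 255.0.0.0 (/8)


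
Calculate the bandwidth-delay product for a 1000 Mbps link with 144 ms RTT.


BDP = bandwidth * RTT
= 1000 Mbps * 144 ms
= 1000 * 1e6 * 144 / 1000 bits
= 144000000 bits
= 18000000 bytes
= 17578.125 KB
BDP = 144000000 bits (18000000 bytes)


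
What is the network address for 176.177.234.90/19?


IP:   10110000.10110001.11101010.01011010
Mask: 11111111.11111111.11100000.00000000
AND operation:
Net:  10110000.10110001.11100000.00000000
Network: 176.177.224.0/19


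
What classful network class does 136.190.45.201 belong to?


First octet: 136
Binary: 10001000
10xxxxxx -> Class B (128-191)
Class B, default mask 255.255.0.0 (/16)


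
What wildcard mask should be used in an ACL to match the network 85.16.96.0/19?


Subnet mask: 255.255.224.0
Wildcard = 255.255.255.255 - subnet mask
255 - 255 = 0
255 - 255 = 0
255 - 224 = 31
255 - 0 = 255
Wildcard: 0.0.31.255


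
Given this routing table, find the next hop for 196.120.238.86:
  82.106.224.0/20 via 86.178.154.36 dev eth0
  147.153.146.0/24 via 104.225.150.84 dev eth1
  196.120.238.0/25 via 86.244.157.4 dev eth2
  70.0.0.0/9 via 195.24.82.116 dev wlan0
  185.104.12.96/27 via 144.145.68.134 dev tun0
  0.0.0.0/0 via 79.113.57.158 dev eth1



Longest prefix match for 196.120.238.86:
  /20 82.106.224.0: no
  /24 147.153.146.0: no
  /25 196.120.238.0: MATCH
  /9 70.0.0.0: no
  /27 185.104.12.96: no
  /0 0.0.0.0: MATCH
Selected: next-hop 86.244.157.4 via eth2 (matched /25)


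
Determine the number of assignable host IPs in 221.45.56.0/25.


Host bits = 32 - 25 = 7
Total addresses = 2^7 = 128
Usable = total - 2 (network and broadcast)
Usable hosts: 126


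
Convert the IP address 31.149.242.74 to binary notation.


31 = 00011111
149 = 10010101
242 = 11110010
74 = 01001010
Binary: 00011111.10010101.11110010.01001010


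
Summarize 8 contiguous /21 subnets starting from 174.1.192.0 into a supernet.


Original prefix: /21
Number of subnets: 8 = 2^3
New prefix = 21 - 3 = 18
Supernet: 174.1.192.0/18


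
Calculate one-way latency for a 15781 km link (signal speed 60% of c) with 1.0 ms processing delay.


Speed = 0.6 * 3e5 km/s = 180000 km/s
Propagation delay = 15781 / 180000 = 0.0877 s = 87.6722 ms
Processing delay = 1.0 ms
Total one-way latency = 88.6722 ms


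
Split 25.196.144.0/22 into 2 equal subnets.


New prefix = 22 + 1 = 23
Each subnet has 512 addresses
  25.196.144.0/23
  25.196.146.0/23
Subnets: 25.196.144.0/23, 25.196.146.0/23


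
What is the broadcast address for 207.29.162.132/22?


Network: 207.29.160.0/22
Host bits = 10
Set all host bits to 1:
Broadcast: 207.29.163.255


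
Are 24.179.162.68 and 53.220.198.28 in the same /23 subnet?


Mask: 255.255.254.0
24.179.162.68 AND mask = 24.179.162.0
53.220.198.28 AND mask = 53.220.198.0
No, different subnets (24.179.162.0 vs 53.220.198.0)


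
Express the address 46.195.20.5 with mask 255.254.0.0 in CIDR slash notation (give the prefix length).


Binary: 11111111.11111110.00000000.00000000
Count leading 1s
Prefix: /15


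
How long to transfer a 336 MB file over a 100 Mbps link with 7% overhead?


Effective throughput = 100 * (1 - 7/100) = 93 Mbps
File size in Mb = 336 * 8 = 2688 Mb
Time = 2688 / 93
Time = 28.9032 seconds


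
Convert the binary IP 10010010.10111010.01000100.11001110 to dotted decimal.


10010010 = 146
10111010 = 186
01000100 = 68
11001110 = 206
IP: 146.186.68.206


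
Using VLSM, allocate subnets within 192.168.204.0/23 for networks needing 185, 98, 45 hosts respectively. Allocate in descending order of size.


185 hosts -> /24 (254 usable): 192.168.204.0/24
98 hosts -> /25 (126 usable): 192.168.205.0/25
45 hosts -> /26 (62 usable): 192.168.205.128/26
Allocation: 192.168.204.0/24 (185 hosts, 254 usable); 192.168.205.0/25 (98 hosts, 126 usable); 192.168.205.128/26 (45 hosts, 62 usable)


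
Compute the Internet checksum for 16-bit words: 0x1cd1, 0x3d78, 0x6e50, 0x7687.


Sum all words (with carry folding):
+ 0x1cd1 = 0x1cd1
+ 0x3d78 = 0x5a49
+ 0x6e50 = 0xc899
+ 0x7687 = 0x3f21
One's complement: ~0x3f21
Checksum = 0xc0de


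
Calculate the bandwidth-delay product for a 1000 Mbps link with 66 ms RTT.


BDP = bandwidth * RTT
= 1000 Mbps * 66 ms
= 1000 * 1e6 * 66 / 1000 bits
= 66000000 bits
= 8250000 bytes
= 8056.6406 KB
BDP = 66000000 bits (8250000 bytes)


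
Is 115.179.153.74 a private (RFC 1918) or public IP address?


RFC 1918 private ranges:
  10.0.0.0/8 (10.0.0.0 - 10.255.255.255)
  172.16.0.0/12 (172.16.0.0 - 172.31.255.255)
  192.168.0.0/16 (192.168.0.0 - 192.168.255.255)
Public (not in any RFC 1918 range)


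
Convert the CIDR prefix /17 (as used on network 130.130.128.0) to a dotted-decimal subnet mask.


/17 means 17 network bits, 15 host bits
Binary: 11111111111111111000000000000000
Mask: 255.255.128.0


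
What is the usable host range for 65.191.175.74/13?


Network: 65.184.0.0
Broadcast: 65.191.255.255
First usable = network + 1
Last usable = broadcast - 1
Range: 65.184.0.1 to 65.191.255.254


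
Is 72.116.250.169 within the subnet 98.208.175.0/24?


Subnet network: 98.208.175.0
Test IP AND mask: 72.116.250.0
No, 72.116.250.169 is not in 98.208.175.0/24


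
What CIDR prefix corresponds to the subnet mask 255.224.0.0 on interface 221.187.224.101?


Binary: 11111111.11100000.00000000.00000000
Count leading 1s
Prefix: /11


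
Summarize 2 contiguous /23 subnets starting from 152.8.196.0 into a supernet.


Original prefix: /23
Number of subnets: 2 = 2^1
New prefix = 23 - 1 = 22
Supernet: 152.8.196.0/22


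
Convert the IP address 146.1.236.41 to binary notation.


146 = 10010010
1 = 00000001
236 = 11101100
41 = 00101001
Binary: 10010010.00000001.11101100.00101001


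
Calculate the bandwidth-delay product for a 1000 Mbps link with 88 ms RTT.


BDP = bandwidth * RTT
= 1000 Mbps * 88 ms
= 1000 * 1e6 * 88 / 1000 bits
= 88000000 bits
= 11000000 bytes
= 10742.1875 KB
BDP = 88000000 bits (11000000 bytes)


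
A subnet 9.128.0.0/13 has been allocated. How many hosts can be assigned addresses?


Host bits = 32 - 13 = 19
Total addresses = 2^19 = 524288
Usable = total - 2 (network and broadcast)
Usable hosts: 524286


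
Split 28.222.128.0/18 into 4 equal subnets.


New prefix = 18 + 2 = 20
Each subnet has 4096 addresses
  28.222.128.0/20
  28.222.144.0/20
  28.222.160.0/20
  28.222.176.0/20
Subnets: 28.222.128.0/20, 28.222.144.0/20, 28.222.160.0/20, 28.222.176.0/20


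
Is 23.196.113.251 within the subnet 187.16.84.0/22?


Subnet network: 187.16.84.0
Test IP AND mask: 23.196.112.0
No, 23.196.113.251 is not in 187.16.84.0/22


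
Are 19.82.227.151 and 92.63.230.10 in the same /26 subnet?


Mask: 255.255.255.192
19.82.227.151 AND mask = 19.82.227.128
92.63.230.10 AND mask = 92.63.230.0
No, different subnets (19.82.227.128 vs 92.63.230.0)


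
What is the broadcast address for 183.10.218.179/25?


Network: 183.10.218.128/25
Host bits = 7
Set all host bits to 1:
Broadcast: 183.10.218.255


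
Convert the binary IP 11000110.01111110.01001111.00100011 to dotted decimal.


11000110 = 198
01111110 = 126
01001111 = 79
00100011 = 35
IP: 198.126.79.35


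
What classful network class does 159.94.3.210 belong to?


First octet: 159
Binary: 10011111
10xxxxxx -> Class B (128-191)
Class B, default mask 255.255.0.0 (/16)


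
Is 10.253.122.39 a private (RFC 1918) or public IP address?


RFC 1918 private ranges:
  10.0.0.0/8 (10.0.0.0 - 10.255.255.255)
  172.16.0.0/12 (172.16.0.0 - 172.31.255.255)
  192.168.0.0/16 (192.168.0.0 - 192.168.255.255)
Private (in 10.0.0.0/8)


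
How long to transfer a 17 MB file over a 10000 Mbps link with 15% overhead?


Effective throughput = 10000 * (1 - 15/100) = 8500 Mbps
File size in Mb = 17 * 8 = 136 Mb
Time = 136 / 8500
Time = 0.016 seconds


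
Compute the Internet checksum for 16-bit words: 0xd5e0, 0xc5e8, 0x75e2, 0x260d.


Sum all words (with carry folding):
+ 0xd5e0 = 0xd5e0
+ 0xc5e8 = 0x9bc9
+ 0x75e2 = 0x11ac
+ 0x260d = 0x37b9
One's complement: ~0x37b9
Checksum = 0xc846


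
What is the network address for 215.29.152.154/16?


IP:   11010111.00011101.10011000.10011010
Mask: 11111111.11111111.00000000.00000000
AND operation:
Net:  11010111.00011101.00000000.00000000
Network: 215.29.0.0/16


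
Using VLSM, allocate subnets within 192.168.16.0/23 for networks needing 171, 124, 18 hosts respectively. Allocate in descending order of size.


171 hosts -> /24 (254 usable): 192.168.16.0/24
124 hosts -> /25 (126 usable): 192.168.17.0/25
18 hosts -> /27 (30 usable): 192.168.17.128/27
Allocation: 192.168.16.0/24 (171 hosts, 254 usable); 192.168.17.0/25 (124 hosts, 126 usable); 192.168.17.128/27 (18 hosts, 30 usable)


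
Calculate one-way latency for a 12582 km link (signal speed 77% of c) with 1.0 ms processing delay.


Speed = 0.77 * 3e5 km/s = 231000 km/s
Propagation delay = 12582 / 231000 = 0.0545 s = 54.4675 ms
Processing delay = 1.0 ms
Total one-way latency = 55.4675 ms


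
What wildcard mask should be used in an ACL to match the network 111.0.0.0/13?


Subnet mask: 255.248.0.0
Wildcard = 255.255.255.255 - subnet mask
255 - 255 = 0
255 - 248 = 7
255 - 0 = 255
255 - 0 = 255
Wildcard: 0.7.255.255


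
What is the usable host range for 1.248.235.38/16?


Network: 1.248.0.0
Broadcast: 1.248.255.255
First usable = network + 1
Last usable = broadcast - 1
Range: 1.248.0.1 to 1.248.255.254


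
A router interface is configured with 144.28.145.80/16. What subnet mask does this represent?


/16 means 16 network bits, 16 host bits
Binary: 11111111111111110000000000000000
Mask: 255.255.0.0


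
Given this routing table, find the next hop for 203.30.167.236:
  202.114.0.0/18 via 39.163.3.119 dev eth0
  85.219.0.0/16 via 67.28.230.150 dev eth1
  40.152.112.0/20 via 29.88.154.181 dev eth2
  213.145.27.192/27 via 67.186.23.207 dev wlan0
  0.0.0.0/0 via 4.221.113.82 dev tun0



Longest prefix match for 203.30.167.236:
  /18 202.114.0.0: no
  /16 85.219.0.0: no
  /20 40.152.112.0: no
  /27 213.145.27.192: no
  /0 0.0.0.0: MATCH
Selected: next-hop 4.221.113.82 via tun0 (matched /0)


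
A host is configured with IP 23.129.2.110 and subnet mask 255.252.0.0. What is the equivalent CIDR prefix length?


Binary: 11111111.11111100.00000000.00000000
Count leading 1s
Prefix: /14


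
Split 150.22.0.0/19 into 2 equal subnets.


New prefix = 19 + 1 = 20
Each subnet has 4096 addresses
  150.22.0.0/20
  150.22.16.0/20
Subnets: 150.22.0.0/20, 150.22.16.0/20


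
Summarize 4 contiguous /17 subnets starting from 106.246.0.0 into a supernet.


Original prefix: /17
Number of subnets: 4 = 2^2
New prefix = 17 - 2 = 15
Supernet: 106.246.0.0/15


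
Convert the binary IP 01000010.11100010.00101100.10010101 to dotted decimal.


01000010 = 66
11100010 = 226
00101100 = 44
10010101 = 149
IP: 66.226.44.149


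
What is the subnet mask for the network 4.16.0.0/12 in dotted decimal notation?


/12 means 12 network bits, 20 host bits
Binary: 11111111111100000000000000000000
Mask: 255.240.0.0


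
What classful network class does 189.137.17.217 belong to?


First octet: 189
Binary: 10111101
10xxxxxx -> Class B (128-191)
Class B, default mask 255.255.0.0 (/16)


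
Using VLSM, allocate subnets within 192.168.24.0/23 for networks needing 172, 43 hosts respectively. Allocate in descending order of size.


172 hosts -> /24 (254 usable): 192.168.24.0/24
43 hosts -> /26 (62 usable): 192.168.25.0/26
Allocation: 192.168.24.0/24 (172 hosts, 254 usable); 192.168.25.0/26 (43 hosts, 62 usable)


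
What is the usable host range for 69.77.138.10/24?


Network: 69.77.138.0
Broadcast: 69.77.138.255
First usable = network + 1
Last usable = broadcast - 1
Range: 69.77.138.1 to 69.77.138.254


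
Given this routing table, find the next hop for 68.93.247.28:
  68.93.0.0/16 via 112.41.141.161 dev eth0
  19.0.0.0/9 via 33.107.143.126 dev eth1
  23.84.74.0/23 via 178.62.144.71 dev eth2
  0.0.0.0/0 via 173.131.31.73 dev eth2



Longest prefix match for 68.93.247.28:
  /16 68.93.0.0: MATCH
  /9 19.0.0.0: no
  /23 23.84.74.0: no
  /0 0.0.0.0: MATCH
Selected: next-hop 112.41.141.161 via eth0 (matched /16)


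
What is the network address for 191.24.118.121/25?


IP:   10111111.00011000.01110110.01111001
Mask: 11111111.11111111.11111111.10000000
AND operation:
Net:  10111111.00011000.01110110.00000000
Network: 191.24.118.0/25


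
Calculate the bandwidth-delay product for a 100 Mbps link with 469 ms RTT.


BDP = bandwidth * RTT
= 100 Mbps * 469 ms
= 100 * 1e6 * 469 / 1000 bits
= 46900000 bits
= 5862500 bytes
= 5725.0977 KB
BDP = 46900000 bits (5862500 bytes)


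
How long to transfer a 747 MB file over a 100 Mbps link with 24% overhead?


Effective throughput = 100 * (1 - 24/100) = 76 Mbps
File size in Mb = 747 * 8 = 5976 Mb
Time = 5976 / 76
Time = 78.6316 seconds


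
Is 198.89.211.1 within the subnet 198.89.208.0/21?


Subnet network: 198.89.208.0
Test IP AND mask: 198.89.208.0
Yes, 198.89.211.1 is in 198.89.208.0/21


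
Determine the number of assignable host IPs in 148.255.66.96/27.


Host bits = 32 - 27 = 5
Total addresses = 2^5 = 32
Usable = total - 2 (network and broadcast)
Usable hosts: 30


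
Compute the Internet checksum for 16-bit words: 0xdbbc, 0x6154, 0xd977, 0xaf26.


Sum all words (with carry folding):
+ 0xdbbc = 0xdbbc
+ 0x6154 = 0x3d11
+ 0xd977 = 0x1689
+ 0xaf26 = 0xc5af
One's complement: ~0xc5af
Checksum = 0x3a50


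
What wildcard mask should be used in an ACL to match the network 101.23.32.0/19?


Subnet mask: 255.255.224.0
Wildcard = 255.255.255.255 - subnet mask
255 - 255 = 0
255 - 255 = 0
255 - 224 = 31
255 - 0 = 255
Wildcard: 0.0.31.255


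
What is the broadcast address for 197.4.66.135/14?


Network: 197.4.0.0/14
Host bits = 18
Set all host bits to 1:
Broadcast: 197.7.255.255


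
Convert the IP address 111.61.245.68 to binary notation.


111 = 01101111
61 = 00111101
245 = 11110101
68 = 01000100
Binary: 01101111.00111101.11110101.01000100


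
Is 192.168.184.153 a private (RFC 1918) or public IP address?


RFC 1918 private ranges:
  10.0.0.0/8 (10.0.0.0 - 10.255.255.255)
  172.16.0.0/12 (172.16.0.0 - 172.31.255.255)
  192.168.0.0/16 (192.168.0.0 - 192.168.255.255)
Private (in 192.168.0.0/16)


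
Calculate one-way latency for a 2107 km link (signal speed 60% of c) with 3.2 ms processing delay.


Speed = 0.6 * 3e5 km/s = 180000 km/s
Propagation delay = 2107 / 180000 = 0.0117 s = 11.7056 ms
Processing delay = 3.2 ms
Total one-way latency = 14.9056 ms


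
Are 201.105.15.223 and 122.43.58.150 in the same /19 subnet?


Mask: 255.255.224.0
201.105.15.223 AND mask = 201.105.0.0
122.43.58.150 AND mask = 122.43.32.0
No, different subnets (201.105.0.0 vs 122.43.32.0)


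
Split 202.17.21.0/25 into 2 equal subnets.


New prefix = 25 + 1 = 26
Each subnet has 64 addresses
  202.17.21.0/26
  202.17.21.64/26
Subnets: 202.17.21.0/26, 202.17.21.64/26


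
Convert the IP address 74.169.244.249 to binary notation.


74 = 01001010
169 = 10101001
244 = 11110100
249 = 11111001
Binary: 01001010.10101001.11110100.11111001


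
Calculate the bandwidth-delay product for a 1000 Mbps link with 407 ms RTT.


BDP = bandwidth * RTT
= 1000 Mbps * 407 ms
= 1000 * 1e6 * 407 / 1000 bits
= 407000000 bits
= 50875000 bytes
= 49682.6172 KB
BDP = 407000000 bits (50875000 bytes)


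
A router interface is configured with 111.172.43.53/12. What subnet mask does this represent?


/12 means 12 network bits, 20 host bits
Binary: 11111111111100000000000000000000
Mask: 255.240.0.0


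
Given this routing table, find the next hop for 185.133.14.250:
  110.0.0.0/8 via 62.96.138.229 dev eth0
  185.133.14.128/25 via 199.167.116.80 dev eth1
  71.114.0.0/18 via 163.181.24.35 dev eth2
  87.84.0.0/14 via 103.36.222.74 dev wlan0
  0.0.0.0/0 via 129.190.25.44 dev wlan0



Longest prefix match for 185.133.14.250:
  /8 110.0.0.0: no
  /25 185.133.14.128: MATCH
  /18 71.114.0.0: no
  /14 87.84.0.0: no
  /0 0.0.0.0: MATCH
Selected: next-hop 199.167.116.80 via eth1 (matched /25)


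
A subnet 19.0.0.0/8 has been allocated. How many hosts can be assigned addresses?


Host bits = 32 - 8 = 24
Total addresses = 2^24 = 16777216
Usable = total - 2 (network and broadcast)
Usable hosts: 16777214


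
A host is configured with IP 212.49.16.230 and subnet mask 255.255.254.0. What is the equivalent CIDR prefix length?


Binary: 11111111.11111111.11111110.00000000
Count leading 1s
Prefix: /23


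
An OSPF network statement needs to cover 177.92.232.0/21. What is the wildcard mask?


Subnet mask: 255.255.248.0
Wildcard = 255.255.255.255 - subnet mask
255 - 255 = 0
255 - 255 = 0
255 - 248 = 7
255 - 0 = 255
Wildcard: 0.0.7.255


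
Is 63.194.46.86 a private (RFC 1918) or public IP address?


RFC 1918 private ranges:
  10.0.0.0/8 (10.0.0.0 - 10.255.255.255)
  172.16.0.0/12 (172.16.0.0 - 172.31.255.255)
  192.168.0.0/16 (192.168.0.0 - 192.168.255.255)
Public (not in any RFC 1918 range)


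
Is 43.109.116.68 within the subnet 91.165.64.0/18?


Subnet network: 91.165.64.0
Test IP AND mask: 43.109.64.0
No, 43.109.116.68 is not in 91.165.64.0/18


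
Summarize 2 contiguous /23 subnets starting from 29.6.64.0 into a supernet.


Original prefix: /23
Number of subnets: 2 = 2^1
New prefix = 23 - 1 = 22
Supernet: 29.6.64.0/22


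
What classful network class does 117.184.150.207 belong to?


First octet: 117
Binary: 01110101
0xxxxxxx -> Class A (1-126)
Class A, default mask 255.0.0.0 (/8)


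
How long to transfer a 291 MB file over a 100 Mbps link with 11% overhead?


Effective throughput = 100 * (1 - 11/100) = 89 Mbps
File size in Mb = 291 * 8 = 2328 Mb
Time = 2328 / 89
Time = 26.1573 seconds


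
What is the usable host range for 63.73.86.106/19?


Network: 63.73.64.0
Broadcast: 63.73.95.255
First usable = network + 1
Last usable = broadcast - 1
Range: 63.73.64.1 to 63.73.95.254


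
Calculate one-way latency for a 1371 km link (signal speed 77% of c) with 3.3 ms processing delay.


Speed = 0.77 * 3e5 km/s = 231000 km/s
Propagation delay = 1371 / 231000 = 0.0059 s = 5.9351 ms
Processing delay = 3.3 ms
Total one-way latency = 9.2351 ms


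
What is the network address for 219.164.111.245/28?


IP:   11011011.10100100.01101111.11110101
Mask: 11111111.11111111.11111111.11110000
AND operation:
Net:  11011011.10100100.01101111.11110000
Network: 219.164.111.240/28


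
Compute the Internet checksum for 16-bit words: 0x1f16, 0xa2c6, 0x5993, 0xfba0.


Sum all words (with carry folding):
+ 0x1f16 = 0x1f16
+ 0xa2c6 = 0xc1dc
+ 0x5993 = 0x1b70
+ 0xfba0 = 0x1711
One's complement: ~0x1711
Checksum = 0xe8ee


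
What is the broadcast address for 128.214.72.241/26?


Network: 128.214.72.192/26
Host bits = 6
Set all host bits to 1:
Broadcast: 128.214.72.255


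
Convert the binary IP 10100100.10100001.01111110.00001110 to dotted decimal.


10100100 = 164
10100001 = 161
01111110 = 126
00001110 = 14
IP: 164.161.126.14


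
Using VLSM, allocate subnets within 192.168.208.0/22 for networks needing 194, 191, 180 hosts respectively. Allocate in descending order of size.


194 hosts -> /24 (254 usable): 192.168.208.0/24
191 hosts -> /24 (254 usable): 192.168.209.0/24
180 hosts -> /24 (254 usable): 192.168.210.0/24
Allocation: 192.168.208.0/24 (194 hosts, 254 usable); 192.168.209.0/24 (191 hosts, 254 usable); 192.168.210.0/24 (180 hosts, 254 usable)


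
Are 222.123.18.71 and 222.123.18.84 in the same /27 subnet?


Mask: 255.255.255.224
222.123.18.71 AND mask = 222.123.18.64
222.123.18.84 AND mask = 222.123.18.64
Yes, same subnet (222.123.18.64)


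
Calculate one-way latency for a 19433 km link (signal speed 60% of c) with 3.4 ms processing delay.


Speed = 0.6 * 3e5 km/s = 180000 km/s
Propagation delay = 19433 / 180000 = 0.108 s = 107.9611 ms
Processing delay = 3.4 ms
Total one-way latency = 111.3611 ms
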